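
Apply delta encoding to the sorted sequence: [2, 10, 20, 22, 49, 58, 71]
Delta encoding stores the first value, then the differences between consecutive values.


First value: 2
Deltas:
  10 - 2 = 8
  20 - 10 = 10
  22 - 20 = 2
  49 - 22 = 27
  58 - 49 = 9
  71 - 58 = 13


Delta encoded: [2, 8, 10, 2, 27, 9, 13]


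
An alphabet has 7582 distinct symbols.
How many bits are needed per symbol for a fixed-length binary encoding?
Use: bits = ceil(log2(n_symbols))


log2(7582) = 12.8884
Bracket: 2^12 = 4096 < 7582 <= 2^13 = 8192
So ceil(log2(7582)) = 13

bits = ceil(log2(7582)) = ceil(12.8884) = 13 bits


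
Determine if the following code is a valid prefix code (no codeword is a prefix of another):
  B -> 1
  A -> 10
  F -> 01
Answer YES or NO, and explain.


Checking each pair (does one codeword prefix another?):
  B='1' vs A='10': prefix -- VIOLATION

NO -- this is NOT a valid prefix code. B (1) is a prefix of A (10).


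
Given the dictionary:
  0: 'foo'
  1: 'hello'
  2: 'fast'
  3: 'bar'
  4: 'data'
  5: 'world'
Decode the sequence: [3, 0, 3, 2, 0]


Look up each index in the dictionary:
  3 -> 'bar'
  0 -> 'foo'
  3 -> 'bar'
  2 -> 'fast'
  0 -> 'foo'

Decoded: "bar foo bar fast foo"


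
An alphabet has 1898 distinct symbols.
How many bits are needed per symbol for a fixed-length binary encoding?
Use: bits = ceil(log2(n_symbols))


log2(1898) = 10.8903
Bracket: 2^10 = 1024 < 1898 <= 2^11 = 2048
So ceil(log2(1898)) = 11

bits = ceil(log2(1898)) = ceil(10.8903) = 11 bits


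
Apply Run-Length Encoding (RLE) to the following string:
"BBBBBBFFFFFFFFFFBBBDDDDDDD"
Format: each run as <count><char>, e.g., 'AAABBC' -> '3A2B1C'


Scanning runs left to right:
  i=0: run of 'B' x 6 -> '6B'
  i=6: run of 'F' x 10 -> '10F'
  i=16: run of 'B' x 3 -> '3B'
  i=19: run of 'D' x 7 -> '7D'

RLE = 6B10F3B7D


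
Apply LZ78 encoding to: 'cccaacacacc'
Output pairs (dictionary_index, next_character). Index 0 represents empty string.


LZ78 encoding steps:
Dictionary: {0: ''}
Step 1: w='' (idx 0), next='c' -> output (0, 'c'), add 'c' as idx 1
Step 2: w='c' (idx 1), next='c' -> output (1, 'c'), add 'cc' as idx 2
Step 3: w='' (idx 0), next='a' -> output (0, 'a'), add 'a' as idx 3
Step 4: w='a' (idx 3), next='c' -> output (3, 'c'), add 'ac' as idx 4
Step 5: w='ac' (idx 4), next='a' -> output (4, 'a'), add 'aca' as idx 5
Step 6: w='cc' (idx 2), end of input -> output (2, '')


Encoded: [(0, 'c'), (1, 'c'), (0, 'a'), (3, 'c'), (4, 'a'), (2, '')]


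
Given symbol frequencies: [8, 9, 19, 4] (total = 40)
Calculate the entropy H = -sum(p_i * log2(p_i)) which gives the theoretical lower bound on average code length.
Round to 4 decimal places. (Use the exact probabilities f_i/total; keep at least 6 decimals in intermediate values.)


Per-symbol terms -p_i * log2(p_i) with p_i = f_i/40:
  p = 8/40 = 0.200000: log2(p) = -2.321928, -p*log2(p) = 0.464386
  p = 9/40 = 0.225000: log2(p) = -2.152003, -p*log2(p) = 0.484201
  p = 19/40 = 0.475000: log2(p) = -1.074001, -p*log2(p) = 0.510150
  p = 4/40 = 0.100000: log2(p) = -3.321928, -p*log2(p) = 0.332193
H = 0.464386 + 0.484201 + 0.510150 + 0.332193 = 1.790930

H = 1.7909 bits/symbol


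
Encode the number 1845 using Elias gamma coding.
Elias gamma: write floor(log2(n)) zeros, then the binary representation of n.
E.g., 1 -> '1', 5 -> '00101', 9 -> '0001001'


num_bits = floor(log2(1845)) + 1 = 11
leading_zeros = num_bits - 1 = 10
binary(1845) = 11100110101

Elias gamma(1845) = '0000000000' + '11100110101' = 000000000011100110101 (21 bits)


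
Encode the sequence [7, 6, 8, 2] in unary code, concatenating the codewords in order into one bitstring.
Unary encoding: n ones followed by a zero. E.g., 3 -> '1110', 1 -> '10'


Encode each number as n ones followed by a terminating 0:
  7 -> 11111110 (8 bits)
  6 -> 1111110 (7 bits)
  8 -> 111111110 (9 bits)
  2 -> 110 (3 bits)
Total length = 8 + 7 + 9 + 3 = 27 bits.

Unary([7, 6, 8, 2]) = 111111101111110111111110110 (27 bits)


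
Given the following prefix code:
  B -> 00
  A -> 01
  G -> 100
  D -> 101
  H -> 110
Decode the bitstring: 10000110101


Decoding step by step:
Bits 100 -> G
Bits 00 -> B
Bits 110 -> H
Bits 101 -> D


Decoded message: GBHD


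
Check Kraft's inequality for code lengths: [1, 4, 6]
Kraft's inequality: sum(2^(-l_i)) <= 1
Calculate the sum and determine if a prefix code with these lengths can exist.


Sum = 2^(-1) + 2^(-4) + 2^(-6)
    = 0.5 + 0.0625 + 0.015625
    = 37/64 = 0.578125
Since 0.578125 <= 1, Kraft's inequality IS satisfied.
A prefix code with these lengths CAN exist.

Kraft sum = 0.578125. Satisfied.


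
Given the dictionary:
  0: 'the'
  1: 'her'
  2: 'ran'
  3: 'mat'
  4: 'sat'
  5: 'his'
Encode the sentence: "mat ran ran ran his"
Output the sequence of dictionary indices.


Look up each word in the dictionary:
  'mat' -> 3
  'ran' -> 2
  'ran' -> 2
  'ran' -> 2
  'his' -> 5

Encoded: [3, 2, 2, 2, 5]


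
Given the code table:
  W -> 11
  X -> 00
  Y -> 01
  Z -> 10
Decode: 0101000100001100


Decoding:
01 -> Y
01 -> Y
00 -> X
01 -> Y
00 -> X
00 -> X
11 -> W
00 -> X


Result: YYXYXXWX


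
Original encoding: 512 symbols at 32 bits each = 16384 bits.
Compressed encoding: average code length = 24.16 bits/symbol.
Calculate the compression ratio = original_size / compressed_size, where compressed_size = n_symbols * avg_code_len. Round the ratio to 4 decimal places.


original_size = n_symbols * orig_bits = 512 * 32 = 16384 bits
compressed_size = n_symbols * avg_code_len = 512 * 24.16 = 12369.92 bits
ratio = original_size / compressed_size = 16384 / 12369.92 = 1.3245

Compression ratio = 1.3245


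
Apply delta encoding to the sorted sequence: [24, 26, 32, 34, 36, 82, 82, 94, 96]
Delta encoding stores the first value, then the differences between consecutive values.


First value: 24
Deltas:
  26 - 24 = 2
  32 - 26 = 6
  34 - 32 = 2
  36 - 34 = 2
  82 - 36 = 46
  82 - 82 = 0
  94 - 82 = 12
  96 - 94 = 2


Delta encoded: [24, 2, 6, 2, 2, 46, 0, 12, 2]


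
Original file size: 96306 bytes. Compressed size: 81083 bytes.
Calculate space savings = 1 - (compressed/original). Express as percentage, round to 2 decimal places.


ratio = compressed/original = 81083/96306 = 0.841931
savings = 1 - ratio = 1 - 0.841931 = 0.158069
as a percentage: 0.158069 * 100 = 15.81%

Space savings = 1 - 81083/96306 = 15.81%


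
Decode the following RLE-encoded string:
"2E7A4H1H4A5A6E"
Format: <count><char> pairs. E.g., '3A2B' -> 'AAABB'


Expanding each <count><char> pair:
  2E -> 'EE'
  7A -> 'AAAAAAA'
  4H -> 'HHHH'
  1H -> 'H'
  4A -> 'AAAA'
  5A -> 'AAAAA'
  6E -> 'EEEEEE'

Decoded = EEAAAAAAAHHHHHAAAAAAAAAEEEEEE


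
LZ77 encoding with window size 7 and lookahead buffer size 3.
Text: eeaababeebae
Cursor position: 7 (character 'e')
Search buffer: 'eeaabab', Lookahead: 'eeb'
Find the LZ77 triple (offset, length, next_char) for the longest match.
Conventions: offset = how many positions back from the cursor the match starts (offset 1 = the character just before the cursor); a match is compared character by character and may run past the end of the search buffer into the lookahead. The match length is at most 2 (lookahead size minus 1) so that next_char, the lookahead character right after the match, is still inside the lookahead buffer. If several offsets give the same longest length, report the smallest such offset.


Try each offset into the search buffer:
  offset=1 (pos 6, char 'b'): match length 0
  offset=2 (pos 5, char 'a'): match length 0
  offset=3 (pos 4, char 'b'): match length 0
  offset=4 (pos 3, char 'a'): match length 0
  offset=5 (pos 2, char 'a'): match length 0
  offset=6 (pos 1, char 'e'): match length 1
  offset=7 (pos 0, char 'e'): match length 2
Longest match has length 2 at offset 7.
next_char = character at position 7 + 2 = 9 -> 'b'

Best match: offset=7, length=2 (matching 'ee' starting at position 0)
LZ77 triple: (7, 2, 'b')


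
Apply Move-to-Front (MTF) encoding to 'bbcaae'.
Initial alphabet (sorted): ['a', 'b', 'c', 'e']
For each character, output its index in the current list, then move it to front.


MTF encoding:
'b': index 1 in ['a', 'b', 'c', 'e'] -> ['b', 'a', 'c', 'e']
'b': index 0 in ['b', 'a', 'c', 'e'] -> ['b', 'a', 'c', 'e']
'c': index 2 in ['b', 'a', 'c', 'e'] -> ['c', 'b', 'a', 'e']
'a': index 2 in ['c', 'b', 'a', 'e'] -> ['a', 'c', 'b', 'e']
'a': index 0 in ['a', 'c', 'b', 'e'] -> ['a', 'c', 'b', 'e']
'e': index 3 in ['a', 'c', 'b', 'e'] -> ['e', 'a', 'c', 'b']


Output: [1, 0, 2, 2, 0, 3]


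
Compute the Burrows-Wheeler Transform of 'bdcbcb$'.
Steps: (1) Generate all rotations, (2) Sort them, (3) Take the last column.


Rotations (sorted):
  0: $bdcbcb -> last char: b
  1: b$bdcbc -> last char: c
  2: bcb$bdc -> last char: c
  3: bdcbcb$ -> last char: $
  4: cb$bdcb -> last char: b
  5: cbcb$bd -> last char: d
  6: dcbcb$b -> last char: b


BWT = bcc$bdb


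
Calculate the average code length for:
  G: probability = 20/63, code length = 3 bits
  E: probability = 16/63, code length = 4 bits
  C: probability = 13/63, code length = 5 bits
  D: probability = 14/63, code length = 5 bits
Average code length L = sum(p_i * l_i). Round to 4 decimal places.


Weighted contributions p_i * l_i:
  G: (20/63) * 3 = 60/63
  E: (16/63) * 4 = 64/63
  C: (13/63) * 5 = 65/63
  D: (14/63) * 5 = 70/63
Sum = (60 + 64 + 65 + 70)/63 = 259/63

L = 259/63 = 4.1111 bits/symbol


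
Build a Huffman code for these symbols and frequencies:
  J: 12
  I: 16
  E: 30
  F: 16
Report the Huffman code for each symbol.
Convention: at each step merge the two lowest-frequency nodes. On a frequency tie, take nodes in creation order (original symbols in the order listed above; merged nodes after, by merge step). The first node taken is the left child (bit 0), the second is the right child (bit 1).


Huffman tree construction:
Step 1: Merge J(12) + I(16) = 28
Step 2: Merge F(16) + (J+I)(28) = 44
Step 3: Merge E(30) + (F+(J+I))(44) = 74
Read each symbol's code off the tree from the root (left child = 0, right child = 1).

Codes:
  J: 110 (length 3)
  I: 111 (length 3)
  E: 0 (length 1)
  F: 10 (length 2)
Average code length: 146/74 = 1.9730 bits/symbol


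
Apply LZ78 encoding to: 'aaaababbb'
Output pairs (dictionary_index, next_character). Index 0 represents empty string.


LZ78 encoding steps:
Dictionary: {0: ''}
Step 1: w='' (idx 0), next='a' -> output (0, 'a'), add 'a' as idx 1
Step 2: w='a' (idx 1), next='a' -> output (1, 'a'), add 'aa' as idx 2
Step 3: w='a' (idx 1), next='b' -> output (1, 'b'), add 'ab' as idx 3
Step 4: w='ab' (idx 3), next='b' -> output (3, 'b'), add 'abb' as idx 4
Step 5: w='' (idx 0), next='b' -> output (0, 'b'), add 'b' as idx 5


Encoded: [(0, 'a'), (1, 'a'), (1, 'b'), (3, 'b'), (0, 'b')]


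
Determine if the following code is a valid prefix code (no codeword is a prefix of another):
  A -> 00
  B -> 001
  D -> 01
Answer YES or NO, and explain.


Checking each pair (does one codeword prefix another?):
  A='00' vs B='001': prefix -- VIOLATION

NO -- this is NOT a valid prefix code. A (00) is a prefix of B (001).


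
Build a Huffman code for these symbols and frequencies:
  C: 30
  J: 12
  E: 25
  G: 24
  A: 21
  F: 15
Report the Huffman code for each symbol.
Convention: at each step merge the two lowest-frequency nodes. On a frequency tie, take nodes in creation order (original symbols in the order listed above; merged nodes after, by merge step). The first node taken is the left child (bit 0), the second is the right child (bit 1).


Huffman tree construction:
Step 1: Merge J(12) + F(15) = 27
Step 2: Merge A(21) + G(24) = 45
Step 3: Merge E(25) + (J+F)(27) = 52
Step 4: Merge C(30) + (A+G)(45) = 75
Step 5: Merge (E+(J+F))(52) + (C+(A+G))(75) = 127
Read each symbol's code off the tree from the root (left child = 0, right child = 1).

Codes:
  C: 10 (length 2)
  J: 010 (length 3)
  E: 00 (length 2)
  G: 111 (length 3)
  A: 110 (length 3)
  F: 011 (length 3)
Average code length: 326/127 = 2.5669 bits/symbol


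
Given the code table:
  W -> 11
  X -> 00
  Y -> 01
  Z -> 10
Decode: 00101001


Decoding:
00 -> X
10 -> Z
10 -> Z
01 -> Y


Result: XZZY


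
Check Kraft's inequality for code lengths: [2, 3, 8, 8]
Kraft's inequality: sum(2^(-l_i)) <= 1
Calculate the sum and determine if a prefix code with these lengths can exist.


Sum = 2^(-2) + 2^(-3) + 2^(-8) + 2^(-8)
    = 0.25 + 0.125 + 0.00390625 + 0.00390625
    = 98/256 = 0.3828125
Since 0.3828125 <= 1, Kraft's inequality IS satisfied.
A prefix code with these lengths CAN exist.

Kraft sum = 0.3828125. Satisfied.


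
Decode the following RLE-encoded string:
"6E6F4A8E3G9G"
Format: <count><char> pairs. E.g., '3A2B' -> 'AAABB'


Expanding each <count><char> pair:
  6E -> 'EEEEEE'
  6F -> 'FFFFFF'
  4A -> 'AAAA'
  8E -> 'EEEEEEEE'
  3G -> 'GGG'
  9G -> 'GGGGGGGGG'

Decoded = EEEEEEFFFFFFAAAAEEEEEEEEGGGGGGGGGGGG


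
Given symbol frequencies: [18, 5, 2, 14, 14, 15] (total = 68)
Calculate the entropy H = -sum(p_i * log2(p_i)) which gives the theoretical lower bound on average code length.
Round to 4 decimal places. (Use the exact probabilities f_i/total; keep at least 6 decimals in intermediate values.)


Per-symbol terms -p_i * log2(p_i) with p_i = f_i/68:
  p = 18/68 = 0.264706: log2(p) = -1.917538, -p*log2(p) = 0.507584
  p = 5/68 = 0.073529: log2(p) = -3.765535, -p*log2(p) = 0.276878
  p = 2/68 = 0.029412: log2(p) = -5.087463, -p*log2(p) = 0.149631
  p = 14/68 = 0.205882: log2(p) = -2.280108, -p*log2(p) = 0.469434
  p = 14/68 = 0.205882: log2(p) = -2.280108, -p*log2(p) = 0.469434
  p = 15/68 = 0.220588: log2(p) = -2.180572, -p*log2(p) = 0.481009
H = 0.507584 + 0.276878 + 0.149631 + 0.469434 + 0.469434 + 0.481009 = 2.353970

H = 2.354 bits/symbol


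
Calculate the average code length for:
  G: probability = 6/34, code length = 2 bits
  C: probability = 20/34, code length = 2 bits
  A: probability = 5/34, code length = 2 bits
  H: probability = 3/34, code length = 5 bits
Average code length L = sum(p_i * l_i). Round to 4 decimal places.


Weighted contributions p_i * l_i:
  G: (6/34) * 2 = 12/34
  C: (20/34) * 2 = 40/34
  A: (5/34) * 2 = 10/34
  H: (3/34) * 5 = 15/34
Sum = (12 + 40 + 10 + 15)/34 = 77/34

L = 77/34 = 2.2647 bits/symbol


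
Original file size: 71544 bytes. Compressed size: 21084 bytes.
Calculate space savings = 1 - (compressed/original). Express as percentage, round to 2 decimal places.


ratio = compressed/original = 21084/71544 = 0.2947
savings = 1 - ratio = 1 - 0.2947 = 0.7053
as a percentage: 0.7053 * 100 = 70.53%

Space savings = 1 - 21084/71544 = 70.53%


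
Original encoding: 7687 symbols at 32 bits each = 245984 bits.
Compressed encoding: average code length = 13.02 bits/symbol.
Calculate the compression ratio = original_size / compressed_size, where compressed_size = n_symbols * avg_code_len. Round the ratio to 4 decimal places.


original_size = n_symbols * orig_bits = 7687 * 32 = 245984 bits
compressed_size = n_symbols * avg_code_len = 7687 * 13.02 = 100084.74 bits
ratio = original_size / compressed_size = 245984 / 100084.74 = 2.4578

Compression ratio = 2.4578


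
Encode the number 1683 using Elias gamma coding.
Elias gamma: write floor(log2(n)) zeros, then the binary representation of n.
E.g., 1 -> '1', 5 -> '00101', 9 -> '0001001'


num_bits = floor(log2(1683)) + 1 = 11
leading_zeros = num_bits - 1 = 10
binary(1683) = 11010010011

Elias gamma(1683) = '0000000000' + '11010010011' = 000000000011010010011 (21 bits)


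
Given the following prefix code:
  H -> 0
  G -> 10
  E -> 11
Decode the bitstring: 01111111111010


Decoding step by step:
Bits 0 -> H
Bits 11 -> E
Bits 11 -> E
Bits 11 -> E
Bits 11 -> E
Bits 11 -> E
Bits 0 -> H
Bits 10 -> G


Decoded message: HEEEEEHG


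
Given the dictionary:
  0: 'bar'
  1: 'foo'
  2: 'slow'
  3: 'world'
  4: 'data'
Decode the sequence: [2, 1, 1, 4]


Look up each index in the dictionary:
  2 -> 'slow'
  1 -> 'foo'
  1 -> 'foo'
  4 -> 'data'

Decoded: "slow foo foo data"


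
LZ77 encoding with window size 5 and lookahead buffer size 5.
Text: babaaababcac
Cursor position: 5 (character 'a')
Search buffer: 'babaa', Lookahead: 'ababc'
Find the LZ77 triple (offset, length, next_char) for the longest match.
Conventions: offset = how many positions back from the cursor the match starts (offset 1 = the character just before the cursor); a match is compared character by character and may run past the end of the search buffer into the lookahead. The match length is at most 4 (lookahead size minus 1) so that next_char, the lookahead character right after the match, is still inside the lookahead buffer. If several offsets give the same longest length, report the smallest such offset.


Try each offset into the search buffer:
  offset=1 (pos 4, char 'a'): match length 1
  offset=2 (pos 3, char 'a'): match length 1
  offset=3 (pos 2, char 'b'): match length 0
  offset=4 (pos 1, char 'a'): match length 3
  offset=5 (pos 0, char 'b'): match length 0
Longest match has length 3 at offset 4.
next_char = character at position 5 + 3 = 8 -> 'b'

Best match: offset=4, length=3 (matching 'aba' starting at position 1)
LZ77 triple: (4, 3, 'b')


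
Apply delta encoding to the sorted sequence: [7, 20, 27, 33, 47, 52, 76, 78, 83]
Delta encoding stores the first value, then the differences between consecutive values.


First value: 7
Deltas:
  20 - 7 = 13
  27 - 20 = 7
  33 - 27 = 6
  47 - 33 = 14
  52 - 47 = 5
  76 - 52 = 24
  78 - 76 = 2
  83 - 78 = 5


Delta encoded: [7, 13, 7, 6, 14, 5, 24, 2, 5]


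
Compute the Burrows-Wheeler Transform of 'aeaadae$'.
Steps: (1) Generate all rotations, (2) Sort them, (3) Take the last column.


Rotations (sorted):
  0: $aeaadae -> last char: e
  1: aadae$ae -> last char: e
  2: adae$aea -> last char: a
  3: ae$aeaad -> last char: d
  4: aeaadae$ -> last char: $
  5: dae$aeaa -> last char: a
  6: e$aeaada -> last char: a
  7: eaadae$a -> last char: a


BWT = eead$aaa


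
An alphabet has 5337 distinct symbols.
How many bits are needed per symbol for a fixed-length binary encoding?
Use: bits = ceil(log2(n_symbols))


log2(5337) = 12.3818
Bracket: 2^12 = 4096 < 5337 <= 2^13 = 8192
So ceil(log2(5337)) = 13

bits = ceil(log2(5337)) = ceil(12.3818) = 13 bits


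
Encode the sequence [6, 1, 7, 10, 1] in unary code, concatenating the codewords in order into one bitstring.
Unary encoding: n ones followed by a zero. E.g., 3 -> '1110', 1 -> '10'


Encode each number as n ones followed by a terminating 0:
  6 -> 1111110 (7 bits)
  1 -> 10 (2 bits)
  7 -> 11111110 (8 bits)
  10 -> 11111111110 (11 bits)
  1 -> 10 (2 bits)
Total length = 7 + 2 + 8 + 11 + 2 = 30 bits.

Unary([6, 1, 7, 10, 1]) = 111111010111111101111111111010 (30 bits)


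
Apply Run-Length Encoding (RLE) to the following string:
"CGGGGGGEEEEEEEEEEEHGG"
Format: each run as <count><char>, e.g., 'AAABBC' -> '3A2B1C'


Scanning runs left to right:
  i=0: run of 'C' x 1 -> '1C'
  i=1: run of 'G' x 6 -> '6G'
  i=7: run of 'E' x 11 -> '11E'
  i=18: run of 'H' x 1 -> '1H'
  i=19: run of 'G' x 2 -> '2G'

RLE = 1C6G11E1H2G


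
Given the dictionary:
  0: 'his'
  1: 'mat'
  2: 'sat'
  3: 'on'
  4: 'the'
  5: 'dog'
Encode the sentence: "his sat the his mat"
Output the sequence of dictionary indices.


Look up each word in the dictionary:
  'his' -> 0
  'sat' -> 2
  'the' -> 4
  'his' -> 0
  'mat' -> 1

Encoded: [0, 2, 4, 0, 1]


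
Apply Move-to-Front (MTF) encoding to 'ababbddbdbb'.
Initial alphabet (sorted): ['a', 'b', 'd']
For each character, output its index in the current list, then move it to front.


MTF encoding:
'a': index 0 in ['a', 'b', 'd'] -> ['a', 'b', 'd']
'b': index 1 in ['a', 'b', 'd'] -> ['b', 'a', 'd']
'a': index 1 in ['b', 'a', 'd'] -> ['a', 'b', 'd']
'b': index 1 in ['a', 'b', 'd'] -> ['b', 'a', 'd']
'b': index 0 in ['b', 'a', 'd'] -> ['b', 'a', 'd']
'd': index 2 in ['b', 'a', 'd'] -> ['d', 'b', 'a']
'd': index 0 in ['d', 'b', 'a'] -> ['d', 'b', 'a']
'b': index 1 in ['d', 'b', 'a'] -> ['b', 'd', 'a']
'd': index 1 in ['b', 'd', 'a'] -> ['d', 'b', 'a']
'b': index 1 in ['d', 'b', 'a'] -> ['b', 'd', 'a']
'b': index 0 in ['b', 'd', 'a'] -> ['b', 'd', 'a']


Output: [0, 1, 1, 1, 0, 2, 0, 1, 1, 1, 0]


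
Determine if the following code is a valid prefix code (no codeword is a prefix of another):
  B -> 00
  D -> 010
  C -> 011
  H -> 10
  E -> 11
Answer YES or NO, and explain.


Checking each pair (does one codeword prefix another?):
  B='00' vs D='010': no prefix
  B='00' vs C='011': no prefix
  B='00' vs H='10': no prefix
  B='00' vs E='11': no prefix
  D='010' vs B='00': no prefix
  D='010' vs C='011': no prefix
  D='010' vs H='10': no prefix
  D='010' vs E='11': no prefix
  C='011' vs B='00': no prefix
  C='011' vs D='010': no prefix
  C='011' vs H='10': no prefix
  C='011' vs E='11': no prefix
  H='10' vs B='00': no prefix
  H='10' vs D='010': no prefix
  H='10' vs C='011': no prefix
  H='10' vs E='11': no prefix
  E='11' vs B='00': no prefix
  E='11' vs D='010': no prefix
  E='11' vs C='011': no prefix
  E='11' vs H='10': no prefix
No violation found over all pairs.

YES -- this is a valid prefix code. No codeword is a prefix of any other codeword.


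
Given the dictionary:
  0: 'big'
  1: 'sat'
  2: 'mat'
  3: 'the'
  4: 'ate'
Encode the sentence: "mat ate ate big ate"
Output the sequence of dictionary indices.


Look up each word in the dictionary:
  'mat' -> 2
  'ate' -> 4
  'ate' -> 4
  'big' -> 0
  'ate' -> 4

Encoded: [2, 4, 4, 0, 4]


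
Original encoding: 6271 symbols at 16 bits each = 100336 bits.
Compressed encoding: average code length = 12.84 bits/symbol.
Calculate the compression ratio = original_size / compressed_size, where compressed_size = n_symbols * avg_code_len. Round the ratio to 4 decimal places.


original_size = n_symbols * orig_bits = 6271 * 16 = 100336 bits
compressed_size = n_symbols * avg_code_len = 6271 * 12.84 = 80519.64 bits
ratio = original_size / compressed_size = 100336 / 80519.64 = 1.2461

Compression ratio = 1.2461


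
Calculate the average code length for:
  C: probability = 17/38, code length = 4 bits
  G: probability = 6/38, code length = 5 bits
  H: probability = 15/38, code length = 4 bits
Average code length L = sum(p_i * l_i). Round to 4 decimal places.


Weighted contributions p_i * l_i:
  C: (17/38) * 4 = 68/38
  G: (6/38) * 5 = 30/38
  H: (15/38) * 4 = 60/38
Sum = (68 + 30 + 60)/38 = 158/38

L = 158/38 = 4.1579 bits/symbol


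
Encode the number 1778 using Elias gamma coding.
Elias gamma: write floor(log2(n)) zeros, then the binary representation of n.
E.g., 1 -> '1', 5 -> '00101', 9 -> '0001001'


num_bits = floor(log2(1778)) + 1 = 11
leading_zeros = num_bits - 1 = 10
binary(1778) = 11011110010

Elias gamma(1778) = '0000000000' + '11011110010' = 000000000011011110010 (21 bits)


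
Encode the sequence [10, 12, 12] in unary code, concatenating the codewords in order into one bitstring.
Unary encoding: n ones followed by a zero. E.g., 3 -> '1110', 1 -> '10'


Encode each number as n ones followed by a terminating 0:
  10 -> 11111111110 (11 bits)
  12 -> 1111111111110 (13 bits)
  12 -> 1111111111110 (13 bits)
Total length = 11 + 13 + 13 = 37 bits.

Unary([10, 12, 12]) = 1111111111011111111111101111111111110 (37 bits)


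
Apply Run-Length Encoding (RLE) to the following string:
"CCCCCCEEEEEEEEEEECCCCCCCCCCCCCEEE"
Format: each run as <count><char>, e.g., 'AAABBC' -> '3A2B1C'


Scanning runs left to right:
  i=0: run of 'C' x 6 -> '6C'
  i=6: run of 'E' x 11 -> '11E'
  i=17: run of 'C' x 13 -> '13C'
  i=30: run of 'E' x 3 -> '3E'

RLE = 6C11E13C3E


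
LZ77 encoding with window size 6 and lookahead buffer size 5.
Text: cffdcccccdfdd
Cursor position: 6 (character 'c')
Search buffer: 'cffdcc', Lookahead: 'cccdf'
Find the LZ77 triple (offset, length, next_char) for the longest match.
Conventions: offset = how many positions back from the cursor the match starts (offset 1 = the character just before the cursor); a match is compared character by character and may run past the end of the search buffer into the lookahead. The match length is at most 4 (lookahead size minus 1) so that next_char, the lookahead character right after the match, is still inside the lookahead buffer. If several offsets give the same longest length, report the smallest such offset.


Try each offset into the search buffer:
  offset=1 (pos 5, char 'c'): match length 3
  offset=2 (pos 4, char 'c'): match length 3
  offset=3 (pos 3, char 'd'): match length 0
  offset=4 (pos 2, char 'f'): match length 0
  offset=5 (pos 1, char 'f'): match length 0
  offset=6 (pos 0, char 'c'): match length 1
Longest match has length 3, found at offsets 1, 2; take the smallest, offset 1.
next_char = character at position 6 + 3 = 9 -> 'd'

Best match: offset=1, length=3 (matching 'ccc' starting at position 5)
LZ77 triple: (1, 3, 'd')


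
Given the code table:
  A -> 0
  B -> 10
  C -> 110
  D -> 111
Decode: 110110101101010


Decoding:
110 -> C
110 -> C
10 -> B
110 -> C
10 -> B
10 -> B


Result: CCBCBB


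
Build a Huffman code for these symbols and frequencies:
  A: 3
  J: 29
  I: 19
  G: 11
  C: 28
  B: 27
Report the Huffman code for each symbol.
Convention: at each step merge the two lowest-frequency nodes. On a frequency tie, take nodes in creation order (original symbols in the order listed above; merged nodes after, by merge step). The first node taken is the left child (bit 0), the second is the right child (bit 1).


Huffman tree construction:
Step 1: Merge A(3) + G(11) = 14
Step 2: Merge (A+G)(14) + I(19) = 33
Step 3: Merge B(27) + C(28) = 55
Step 4: Merge J(29) + ((A+G)+I)(33) = 62
Step 5: Merge (B+C)(55) + (J+((A+G)+I))(62) = 117
Read each symbol's code off the tree from the root (left child = 0, right child = 1).

Codes:
  A: 1100 (length 4)
  J: 10 (length 2)
  I: 111 (length 3)
  G: 1101 (length 4)
  C: 01 (length 2)
  B: 00 (length 2)
Average code length: 281/117 = 2.4017 bits/symbol


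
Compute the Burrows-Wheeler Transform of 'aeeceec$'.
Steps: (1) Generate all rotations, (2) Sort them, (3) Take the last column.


Rotations (sorted):
  0: $aeeceec -> last char: c
  1: aeeceec$ -> last char: $
  2: c$aeecee -> last char: e
  3: ceec$aee -> last char: e
  4: ec$aeece -> last char: e
  5: eceec$ae -> last char: e
  6: eec$aeec -> last char: c
  7: eeceec$a -> last char: a


BWT = c$eeeeca


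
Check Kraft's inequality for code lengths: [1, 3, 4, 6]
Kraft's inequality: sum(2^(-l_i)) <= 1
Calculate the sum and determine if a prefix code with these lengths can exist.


Sum = 2^(-1) + 2^(-3) + 2^(-4) + 2^(-6)
    = 0.5 + 0.125 + 0.0625 + 0.015625
    = 45/64 = 0.703125
Since 0.703125 <= 1, Kraft's inequality IS satisfied.
A prefix code with these lengths CAN exist.

Kraft sum = 0.703125. Satisfied.


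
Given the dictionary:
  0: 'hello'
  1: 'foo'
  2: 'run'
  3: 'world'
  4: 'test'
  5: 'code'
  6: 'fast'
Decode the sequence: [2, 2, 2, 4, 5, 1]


Look up each index in the dictionary:
  2 -> 'run'
  2 -> 'run'
  2 -> 'run'
  4 -> 'test'
  5 -> 'code'
  1 -> 'foo'

Decoded: "run run run test code foo"


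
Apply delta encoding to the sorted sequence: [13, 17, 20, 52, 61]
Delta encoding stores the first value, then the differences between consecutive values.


First value: 13
Deltas:
  17 - 13 = 4
  20 - 17 = 3
  52 - 20 = 32
  61 - 52 = 9


Delta encoded: [13, 4, 3, 32, 9]


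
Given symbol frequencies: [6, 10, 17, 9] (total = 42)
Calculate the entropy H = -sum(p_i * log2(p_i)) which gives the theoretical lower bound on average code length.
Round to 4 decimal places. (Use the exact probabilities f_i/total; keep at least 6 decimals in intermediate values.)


Per-symbol terms -p_i * log2(p_i) with p_i = f_i/42:
  p = 6/42 = 0.142857: log2(p) = -2.807355, -p*log2(p) = 0.401051
  p = 10/42 = 0.238095: log2(p) = -2.070389, -p*log2(p) = 0.492950
  p = 17/42 = 0.404762: log2(p) = -1.304855, -p*log2(p) = 0.528155
  p = 9/42 = 0.214286: log2(p) = -2.222392, -p*log2(p) = 0.476227
H = 0.401051 + 0.492950 + 0.528155 + 0.476227 = 1.898383

H = 1.8984 bits/symbol


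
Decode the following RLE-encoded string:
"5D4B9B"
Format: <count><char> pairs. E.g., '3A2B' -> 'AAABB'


Expanding each <count><char> pair:
  5D -> 'DDDDD'
  4B -> 'BBBB'
  9B -> 'BBBBBBBBB'

Decoded = DDDDDBBBBBBBBBBBBB


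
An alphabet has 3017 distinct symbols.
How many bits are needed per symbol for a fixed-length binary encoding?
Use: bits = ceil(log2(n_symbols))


log2(3017) = 11.5589
Bracket: 2^11 = 2048 < 3017 <= 2^12 = 4096
So ceil(log2(3017)) = 12

bits = ceil(log2(3017)) = ceil(11.5589) = 12 bits


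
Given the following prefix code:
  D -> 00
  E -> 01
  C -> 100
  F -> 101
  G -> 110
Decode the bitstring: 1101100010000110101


Decoding step by step:
Bits 110 -> G
Bits 110 -> G
Bits 00 -> D
Bits 100 -> C
Bits 00 -> D
Bits 110 -> G
Bits 101 -> F


Decoded message: GGDCDGF


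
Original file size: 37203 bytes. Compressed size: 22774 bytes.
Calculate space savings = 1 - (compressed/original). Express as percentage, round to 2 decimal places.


ratio = compressed/original = 22774/37203 = 0.612155
savings = 1 - ratio = 1 - 0.612155 = 0.387845
as a percentage: 0.387845 * 100 = 38.78%

Space savings = 1 - 22774/37203 = 38.78%


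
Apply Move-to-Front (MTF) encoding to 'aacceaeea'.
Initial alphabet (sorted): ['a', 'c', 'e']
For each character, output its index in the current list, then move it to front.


MTF encoding:
'a': index 0 in ['a', 'c', 'e'] -> ['a', 'c', 'e']
'a': index 0 in ['a', 'c', 'e'] -> ['a', 'c', 'e']
'c': index 1 in ['a', 'c', 'e'] -> ['c', 'a', 'e']
'c': index 0 in ['c', 'a', 'e'] -> ['c', 'a', 'e']
'e': index 2 in ['c', 'a', 'e'] -> ['e', 'c', 'a']
'a': index 2 in ['e', 'c', 'a'] -> ['a', 'e', 'c']
'e': index 1 in ['a', 'e', 'c'] -> ['e', 'a', 'c']
'e': index 0 in ['e', 'a', 'c'] -> ['e', 'a', 'c']
'a': index 1 in ['e', 'a', 'c'] -> ['a', 'e', 'c']


Output: [0, 0, 1, 0, 2, 2, 1, 0, 1]


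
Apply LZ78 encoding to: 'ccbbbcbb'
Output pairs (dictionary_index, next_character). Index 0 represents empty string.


LZ78 encoding steps:
Dictionary: {0: ''}
Step 1: w='' (idx 0), next='c' -> output (0, 'c'), add 'c' as idx 1
Step 2: w='c' (idx 1), next='b' -> output (1, 'b'), add 'cb' as idx 2
Step 3: w='' (idx 0), next='b' -> output (0, 'b'), add 'b' as idx 3
Step 4: w='b' (idx 3), next='c' -> output (3, 'c'), add 'bc' as idx 4
Step 5: w='b' (idx 3), next='b' -> output (3, 'b'), add 'bb' as idx 5


Encoded: [(0, 'c'), (1, 'b'), (0, 'b'), (3, 'c'), (3, 'b')]


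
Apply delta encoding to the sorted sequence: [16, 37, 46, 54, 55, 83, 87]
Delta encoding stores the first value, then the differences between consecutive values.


First value: 16
Deltas:
  37 - 16 = 21
  46 - 37 = 9
  54 - 46 = 8
  55 - 54 = 1
  83 - 55 = 28
  87 - 83 = 4


Delta encoded: [16, 21, 9, 8, 1, 28, 4]


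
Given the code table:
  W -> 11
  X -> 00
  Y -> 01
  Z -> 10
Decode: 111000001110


Decoding:
11 -> W
10 -> Z
00 -> X
00 -> X
11 -> W
10 -> Z


Result: WZXXWZ


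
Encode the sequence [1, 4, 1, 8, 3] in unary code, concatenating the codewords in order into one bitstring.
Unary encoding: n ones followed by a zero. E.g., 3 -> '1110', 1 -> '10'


Encode each number as n ones followed by a terminating 0:
  1 -> 10 (2 bits)
  4 -> 11110 (5 bits)
  1 -> 10 (2 bits)
  8 -> 111111110 (9 bits)
  3 -> 1110 (4 bits)
Total length = 2 + 5 + 2 + 9 + 4 = 22 bits.

Unary([1, 4, 1, 8, 3]) = 1011110101111111101110 (22 bits)


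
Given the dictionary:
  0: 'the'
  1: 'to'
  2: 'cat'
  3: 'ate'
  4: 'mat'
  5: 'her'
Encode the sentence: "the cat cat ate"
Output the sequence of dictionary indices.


Look up each word in the dictionary:
  'the' -> 0
  'cat' -> 2
  'cat' -> 2
  'ate' -> 3

Encoded: [0, 2, 2, 3]


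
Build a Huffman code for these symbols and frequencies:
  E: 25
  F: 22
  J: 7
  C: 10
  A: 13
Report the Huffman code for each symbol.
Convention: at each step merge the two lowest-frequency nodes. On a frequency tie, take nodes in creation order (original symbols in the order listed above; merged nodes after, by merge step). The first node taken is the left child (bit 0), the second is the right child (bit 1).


Huffman tree construction:
Step 1: Merge J(7) + C(10) = 17
Step 2: Merge A(13) + (J+C)(17) = 30
Step 3: Merge F(22) + E(25) = 47
Step 4: Merge (A+(J+C))(30) + (F+E)(47) = 77
Read each symbol's code off the tree from the root (left child = 0, right child = 1).

Codes:
  E: 11 (length 2)
  F: 10 (length 2)
  J: 010 (length 3)
  C: 011 (length 3)
  A: 00 (length 2)
Average code length: 171/77 = 2.2208 bits/symbol


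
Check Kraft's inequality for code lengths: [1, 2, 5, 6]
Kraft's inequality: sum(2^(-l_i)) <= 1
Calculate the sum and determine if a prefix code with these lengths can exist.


Sum = 2^(-1) + 2^(-2) + 2^(-5) + 2^(-6)
    = 0.5 + 0.25 + 0.03125 + 0.015625
    = 51/64 = 0.796875
Since 0.796875 <= 1, Kraft's inequality IS satisfied.
A prefix code with these lengths CAN exist.

Kraft sum = 0.796875. Satisfied.


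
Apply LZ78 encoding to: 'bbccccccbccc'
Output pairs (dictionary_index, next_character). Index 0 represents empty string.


LZ78 encoding steps:
Dictionary: {0: ''}
Step 1: w='' (idx 0), next='b' -> output (0, 'b'), add 'b' as idx 1
Step 2: w='b' (idx 1), next='c' -> output (1, 'c'), add 'bc' as idx 2
Step 3: w='' (idx 0), next='c' -> output (0, 'c'), add 'c' as idx 3
Step 4: w='c' (idx 3), next='c' -> output (3, 'c'), add 'cc' as idx 4
Step 5: w='cc' (idx 4), next='b' -> output (4, 'b'), add 'ccb' as idx 5
Step 6: w='cc' (idx 4), next='c' -> output (4, 'c'), add 'ccc' as idx 6


Encoded: [(0, 'b'), (1, 'c'), (0, 'c'), (3, 'c'), (4, 'b'), (4, 'c')]


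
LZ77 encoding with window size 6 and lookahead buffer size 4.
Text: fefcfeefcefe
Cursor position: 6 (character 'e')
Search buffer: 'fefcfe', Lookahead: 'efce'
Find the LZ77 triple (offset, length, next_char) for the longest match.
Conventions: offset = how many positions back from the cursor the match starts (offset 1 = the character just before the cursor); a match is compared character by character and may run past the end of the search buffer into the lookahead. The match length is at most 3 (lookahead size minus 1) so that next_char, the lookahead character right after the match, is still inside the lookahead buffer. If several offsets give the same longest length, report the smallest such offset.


Try each offset into the search buffer:
  offset=1 (pos 5, char 'e'): match length 1
  offset=2 (pos 4, char 'f'): match length 0
  offset=3 (pos 3, char 'c'): match length 0
  offset=4 (pos 2, char 'f'): match length 0
  offset=5 (pos 1, char 'e'): match length 3
  offset=6 (pos 0, char 'f'): match length 0
Longest match has length 3 at offset 5.
next_char = character at position 6 + 3 = 9 -> 'e'

Best match: offset=5, length=3 (matching 'efc' starting at position 1)
LZ77 triple: (5, 3, 'e')


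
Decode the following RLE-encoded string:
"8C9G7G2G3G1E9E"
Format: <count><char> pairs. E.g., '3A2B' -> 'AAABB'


Expanding each <count><char> pair:
  8C -> 'CCCCCCCC'
  9G -> 'GGGGGGGGG'
  7G -> 'GGGGGGG'
  2G -> 'GG'
  3G -> 'GGG'
  1E -> 'E'
  9E -> 'EEEEEEEEE'

Decoded = CCCCCCCCGGGGGGGGGGGGGGGGGGGGGEEEEEEEEEE


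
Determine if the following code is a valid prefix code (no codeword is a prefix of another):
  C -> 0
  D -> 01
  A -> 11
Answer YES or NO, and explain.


Checking each pair (does one codeword prefix another?):
  C='0' vs D='01': prefix -- VIOLATION

NO -- this is NOT a valid prefix code. C (0) is a prefix of D (01).


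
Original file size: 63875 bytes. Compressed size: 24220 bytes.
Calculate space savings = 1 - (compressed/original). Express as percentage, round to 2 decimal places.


ratio = compressed/original = 24220/63875 = 0.379178
savings = 1 - ratio = 1 - 0.379178 = 0.620822
as a percentage: 0.620822 * 100 = 62.08%

Space savings = 1 - 24220/63875 = 62.08%


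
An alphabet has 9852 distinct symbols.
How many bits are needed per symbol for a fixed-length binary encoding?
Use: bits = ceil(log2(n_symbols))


log2(9852) = 13.2662
Bracket: 2^13 = 8192 < 9852 <= 2^14 = 16384
So ceil(log2(9852)) = 14

bits = ceil(log2(9852)) = ceil(13.2662) = 14 bits


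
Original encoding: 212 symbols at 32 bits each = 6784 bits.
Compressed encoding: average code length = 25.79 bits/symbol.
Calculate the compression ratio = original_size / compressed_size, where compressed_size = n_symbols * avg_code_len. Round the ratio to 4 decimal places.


original_size = n_symbols * orig_bits = 212 * 32 = 6784 bits
compressed_size = n_symbols * avg_code_len = 212 * 25.79 = 5467.48 bits
ratio = original_size / compressed_size = 6784 / 5467.48 = 1.2408

Compression ratio = 1.2408


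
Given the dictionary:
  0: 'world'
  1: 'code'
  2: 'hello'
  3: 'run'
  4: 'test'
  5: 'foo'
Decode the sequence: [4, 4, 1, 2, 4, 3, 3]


Look up each index in the dictionary:
  4 -> 'test'
  4 -> 'test'
  1 -> 'code'
  2 -> 'hello'
  4 -> 'test'
  3 -> 'run'
  3 -> 'run'

Decoded: "test test code hello test run run"


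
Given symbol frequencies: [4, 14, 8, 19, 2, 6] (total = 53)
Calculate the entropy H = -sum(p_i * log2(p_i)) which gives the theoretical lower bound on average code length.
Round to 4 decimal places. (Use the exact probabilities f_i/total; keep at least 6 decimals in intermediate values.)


Per-symbol terms -p_i * log2(p_i) with p_i = f_i/53:
  p = 4/53 = 0.075472: log2(p) = -3.727920, -p*log2(p) = 0.281352
  p = 14/53 = 0.264151: log2(p) = -1.920566, -p*log2(p) = 0.507319
  p = 8/53 = 0.150943: log2(p) = -2.727920, -p*log2(p) = 0.411762
  p = 19/53 = 0.358491: log2(p) = -1.479993, -p*log2(p) = 0.530564
  p = 2/53 = 0.037736: log2(p) = -4.727920, -p*log2(p) = 0.178412
  p = 6/53 = 0.113208: log2(p) = -3.142958, -p*log2(p) = 0.355807
H = 0.281352 + 0.507319 + 0.411762 + 0.530564 + 0.178412 + 0.355807 = 2.265216

H = 2.2652 bits/symbol


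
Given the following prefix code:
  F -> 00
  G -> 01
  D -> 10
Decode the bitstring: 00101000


Decoding step by step:
Bits 00 -> F
Bits 10 -> D
Bits 10 -> D
Bits 00 -> F


Decoded message: FDDF


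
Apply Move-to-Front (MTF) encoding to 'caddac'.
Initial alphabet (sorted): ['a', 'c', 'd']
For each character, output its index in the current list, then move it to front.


MTF encoding:
'c': index 1 in ['a', 'c', 'd'] -> ['c', 'a', 'd']
'a': index 1 in ['c', 'a', 'd'] -> ['a', 'c', 'd']
'd': index 2 in ['a', 'c', 'd'] -> ['d', 'a', 'c']
'd': index 0 in ['d', 'a', 'c'] -> ['d', 'a', 'c']
'a': index 1 in ['d', 'a', 'c'] -> ['a', 'd', 'c']
'c': index 2 in ['a', 'd', 'c'] -> ['c', 'a', 'd']


Output: [1, 1, 2, 0, 1, 2]


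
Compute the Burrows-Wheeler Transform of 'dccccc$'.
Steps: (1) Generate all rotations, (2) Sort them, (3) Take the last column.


Rotations (sorted):
  0: $dccccc -> last char: c
  1: c$dcccc -> last char: c
  2: cc$dccc -> last char: c
  3: ccc$dcc -> last char: c
  4: cccc$dc -> last char: c
  5: ccccc$d -> last char: d
  6: dccccc$ -> last char: $


BWT = cccccd$


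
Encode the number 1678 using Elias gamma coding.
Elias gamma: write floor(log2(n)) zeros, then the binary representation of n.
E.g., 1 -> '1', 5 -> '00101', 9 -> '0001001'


num_bits = floor(log2(1678)) + 1 = 11
leading_zeros = num_bits - 1 = 10
binary(1678) = 11010001110

Elias gamma(1678) = '0000000000' + '11010001110' = 000000000011010001110 (21 bits)


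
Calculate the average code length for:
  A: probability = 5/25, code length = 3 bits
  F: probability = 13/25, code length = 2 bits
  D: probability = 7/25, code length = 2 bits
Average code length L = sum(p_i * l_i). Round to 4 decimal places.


Weighted contributions p_i * l_i:
  A: (5/25) * 3 = 15/25
  F: (13/25) * 2 = 26/25
  D: (7/25) * 2 = 14/25
Sum = (15 + 26 + 14)/25 = 55/25

L = 55/25 = 2.2000 bits/symbol


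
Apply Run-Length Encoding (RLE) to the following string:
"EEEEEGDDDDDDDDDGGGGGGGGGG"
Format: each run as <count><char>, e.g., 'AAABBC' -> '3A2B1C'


Scanning runs left to right:
  i=0: run of 'E' x 5 -> '5E'
  i=5: run of 'G' x 1 -> '1G'
  i=6: run of 'D' x 9 -> '9D'
  i=15: run of 'G' x 10 -> '10G'

RLE = 5E1G9D10G


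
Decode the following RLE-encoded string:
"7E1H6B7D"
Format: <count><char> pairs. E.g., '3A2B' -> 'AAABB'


Expanding each <count><char> pair:
  7E -> 'EEEEEEE'
  1H -> 'H'
  6B -> 'BBBBBB'
  7D -> 'DDDDDDD'

Decoded = EEEEEEEHBBBBBBDDDDDDD
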